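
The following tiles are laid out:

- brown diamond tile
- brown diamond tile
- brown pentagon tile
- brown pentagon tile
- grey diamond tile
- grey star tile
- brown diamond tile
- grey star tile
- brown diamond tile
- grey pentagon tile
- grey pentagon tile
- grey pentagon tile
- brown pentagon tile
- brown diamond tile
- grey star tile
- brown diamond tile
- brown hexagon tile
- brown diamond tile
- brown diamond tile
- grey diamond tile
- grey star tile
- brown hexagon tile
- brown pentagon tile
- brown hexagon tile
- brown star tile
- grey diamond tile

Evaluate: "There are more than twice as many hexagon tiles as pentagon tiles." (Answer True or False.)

hexagon tiles: 3.
pentagon tiles: 7.
The claim requires 3 > 2 × 7 = 14, which does not hold.

False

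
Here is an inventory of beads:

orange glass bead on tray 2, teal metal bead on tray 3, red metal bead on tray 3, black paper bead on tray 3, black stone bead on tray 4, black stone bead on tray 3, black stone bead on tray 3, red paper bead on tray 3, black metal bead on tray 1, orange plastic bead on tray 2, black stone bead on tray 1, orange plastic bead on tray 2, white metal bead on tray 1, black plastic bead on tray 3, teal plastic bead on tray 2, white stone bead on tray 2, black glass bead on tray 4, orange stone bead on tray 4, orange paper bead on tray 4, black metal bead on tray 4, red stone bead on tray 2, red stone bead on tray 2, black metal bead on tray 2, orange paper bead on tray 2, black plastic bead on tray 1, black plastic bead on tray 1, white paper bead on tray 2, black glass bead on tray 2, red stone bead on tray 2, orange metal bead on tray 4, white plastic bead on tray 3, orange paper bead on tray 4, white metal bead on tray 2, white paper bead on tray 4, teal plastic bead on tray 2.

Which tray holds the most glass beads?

Counts by tray (restricted to glass beads): tray 2→2, tray 4→1, tray 3→0, tray 1→0.
The maximum is 2, held uniquely by tray 2.

tray 2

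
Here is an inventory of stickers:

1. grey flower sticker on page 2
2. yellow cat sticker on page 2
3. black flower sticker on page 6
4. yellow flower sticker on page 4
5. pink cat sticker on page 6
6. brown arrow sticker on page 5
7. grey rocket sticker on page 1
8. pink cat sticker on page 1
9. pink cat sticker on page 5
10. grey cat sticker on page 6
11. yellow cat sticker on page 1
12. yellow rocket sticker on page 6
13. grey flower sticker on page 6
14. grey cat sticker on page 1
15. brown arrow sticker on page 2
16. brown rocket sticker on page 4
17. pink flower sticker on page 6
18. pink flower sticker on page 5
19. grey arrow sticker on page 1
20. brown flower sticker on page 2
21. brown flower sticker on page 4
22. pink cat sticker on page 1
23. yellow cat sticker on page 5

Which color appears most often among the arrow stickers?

Counts by color (restricted to arrow stickers): brown 2, grey 1.
The maximum is 2, held uniquely by brown.

brown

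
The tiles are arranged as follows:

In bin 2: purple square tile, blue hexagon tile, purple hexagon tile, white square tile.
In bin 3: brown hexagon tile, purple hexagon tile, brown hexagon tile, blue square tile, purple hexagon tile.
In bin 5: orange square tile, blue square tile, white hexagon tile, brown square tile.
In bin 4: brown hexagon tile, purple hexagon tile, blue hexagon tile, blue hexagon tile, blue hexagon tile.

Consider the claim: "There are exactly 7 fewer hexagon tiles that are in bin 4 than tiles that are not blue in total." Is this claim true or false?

There are 5 hexagon tiles in bin 4.
There are 12 tiles that are not blue.
The claim requires 12 − 5 (= 7) to equal 7, which holds.

True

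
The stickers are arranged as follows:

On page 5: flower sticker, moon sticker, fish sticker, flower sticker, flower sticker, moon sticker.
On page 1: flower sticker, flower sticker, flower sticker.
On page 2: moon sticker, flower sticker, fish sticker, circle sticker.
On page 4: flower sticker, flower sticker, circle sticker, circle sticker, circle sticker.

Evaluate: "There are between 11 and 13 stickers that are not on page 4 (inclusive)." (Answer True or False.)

There are 13 stickers that are not on page 4.
The claim requires 11 ≤ 13 ≤ 13, which holds.

True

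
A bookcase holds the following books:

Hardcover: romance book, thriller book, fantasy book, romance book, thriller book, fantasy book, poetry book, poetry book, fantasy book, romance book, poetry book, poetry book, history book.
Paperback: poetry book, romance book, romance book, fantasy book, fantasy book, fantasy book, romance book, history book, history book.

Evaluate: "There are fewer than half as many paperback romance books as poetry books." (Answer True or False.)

False

There are 3 paperback romance books.
There are 5 poetry books.
The claim requires 2 × 3 = 6 < 5, which does not hold.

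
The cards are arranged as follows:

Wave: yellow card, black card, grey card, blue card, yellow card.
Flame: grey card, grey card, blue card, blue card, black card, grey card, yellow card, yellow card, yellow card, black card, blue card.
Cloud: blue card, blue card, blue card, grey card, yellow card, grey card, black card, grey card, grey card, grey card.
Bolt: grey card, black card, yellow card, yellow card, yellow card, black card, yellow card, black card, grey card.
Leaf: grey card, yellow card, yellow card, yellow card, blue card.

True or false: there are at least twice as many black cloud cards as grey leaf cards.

False

|black cloud cards| = 1.
|grey leaf cards| = 1.
The claim requires 1 ≥ 2 × 1 = 2, which does not hold.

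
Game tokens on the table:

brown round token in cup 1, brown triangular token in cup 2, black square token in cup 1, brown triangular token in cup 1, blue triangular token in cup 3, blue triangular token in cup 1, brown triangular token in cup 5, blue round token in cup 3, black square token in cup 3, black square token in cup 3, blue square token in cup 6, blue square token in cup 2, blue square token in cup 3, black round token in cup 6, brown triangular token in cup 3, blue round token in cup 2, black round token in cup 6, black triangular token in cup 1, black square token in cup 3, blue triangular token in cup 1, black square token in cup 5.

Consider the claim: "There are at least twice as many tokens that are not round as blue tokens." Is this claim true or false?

tokens that are not round: 16.
blue tokens: 8.
The claim requires 16 ≥ 2 × 8 = 16, which holds.

True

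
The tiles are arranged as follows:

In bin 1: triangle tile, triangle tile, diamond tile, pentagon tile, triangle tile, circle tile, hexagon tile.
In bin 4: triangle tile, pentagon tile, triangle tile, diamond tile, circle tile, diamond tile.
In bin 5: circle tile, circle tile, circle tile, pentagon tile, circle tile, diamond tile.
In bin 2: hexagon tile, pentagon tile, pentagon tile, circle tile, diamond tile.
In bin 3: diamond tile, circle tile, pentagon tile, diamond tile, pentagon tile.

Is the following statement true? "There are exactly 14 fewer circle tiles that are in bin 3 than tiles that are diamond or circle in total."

True

There is 1 circle tile in bin 3.
There are 15 tiles that are diamond or circle.
The claim requires 15 − 1 (= 14) to equal 14, which holds.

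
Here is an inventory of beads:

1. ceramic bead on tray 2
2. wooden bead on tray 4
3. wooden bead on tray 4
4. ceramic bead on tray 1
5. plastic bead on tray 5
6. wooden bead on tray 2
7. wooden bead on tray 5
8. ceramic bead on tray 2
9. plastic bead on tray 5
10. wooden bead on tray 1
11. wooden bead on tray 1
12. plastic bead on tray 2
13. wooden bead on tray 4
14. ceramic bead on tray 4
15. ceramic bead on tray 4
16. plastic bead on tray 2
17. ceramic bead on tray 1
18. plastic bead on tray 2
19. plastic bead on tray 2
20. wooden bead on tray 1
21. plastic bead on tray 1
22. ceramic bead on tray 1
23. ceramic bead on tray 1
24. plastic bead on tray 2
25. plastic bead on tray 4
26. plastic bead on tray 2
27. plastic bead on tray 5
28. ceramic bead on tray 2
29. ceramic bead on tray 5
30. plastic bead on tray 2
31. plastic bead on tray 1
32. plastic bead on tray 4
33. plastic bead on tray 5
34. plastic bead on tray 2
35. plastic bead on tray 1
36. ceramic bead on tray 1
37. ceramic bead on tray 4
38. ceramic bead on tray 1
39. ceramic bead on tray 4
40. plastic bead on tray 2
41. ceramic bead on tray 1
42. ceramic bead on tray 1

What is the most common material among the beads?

plastic

Counts by material: plastic 18, ceramic 16, wooden 8.
The maximum is 18, held uniquely by plastic.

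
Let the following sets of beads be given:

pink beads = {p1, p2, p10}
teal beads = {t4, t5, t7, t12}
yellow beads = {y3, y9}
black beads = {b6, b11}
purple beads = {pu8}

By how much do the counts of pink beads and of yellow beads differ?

pink beads: 3. yellow beads: 2.
|3 − 2| = 3 − 2 = 1.

1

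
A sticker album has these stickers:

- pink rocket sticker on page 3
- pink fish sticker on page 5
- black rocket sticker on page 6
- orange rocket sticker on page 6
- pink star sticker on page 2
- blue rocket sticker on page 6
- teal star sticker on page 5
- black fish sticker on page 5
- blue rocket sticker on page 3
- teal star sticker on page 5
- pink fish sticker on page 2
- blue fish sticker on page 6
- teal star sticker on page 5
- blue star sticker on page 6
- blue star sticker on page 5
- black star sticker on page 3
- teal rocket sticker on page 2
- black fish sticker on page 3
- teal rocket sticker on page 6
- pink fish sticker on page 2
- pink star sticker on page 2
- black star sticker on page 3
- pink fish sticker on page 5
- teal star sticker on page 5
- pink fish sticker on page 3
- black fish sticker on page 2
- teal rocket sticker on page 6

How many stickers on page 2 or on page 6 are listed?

on page 2: 6; on page 6: 7; together 6 + 7 = 13.

13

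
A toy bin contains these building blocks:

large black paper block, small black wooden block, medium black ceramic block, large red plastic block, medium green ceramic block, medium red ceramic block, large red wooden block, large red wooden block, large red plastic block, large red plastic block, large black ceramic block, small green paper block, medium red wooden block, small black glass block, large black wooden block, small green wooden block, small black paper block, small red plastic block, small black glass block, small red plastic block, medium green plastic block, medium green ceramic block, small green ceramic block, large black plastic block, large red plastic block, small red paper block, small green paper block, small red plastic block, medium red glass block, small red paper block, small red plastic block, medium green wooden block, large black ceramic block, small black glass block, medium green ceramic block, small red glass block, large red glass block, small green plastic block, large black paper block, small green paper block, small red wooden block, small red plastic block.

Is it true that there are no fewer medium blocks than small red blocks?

|medium blocks| = 9.
|small red blocks| = 9.
The claim requires 9 ≥ 9, which holds.

True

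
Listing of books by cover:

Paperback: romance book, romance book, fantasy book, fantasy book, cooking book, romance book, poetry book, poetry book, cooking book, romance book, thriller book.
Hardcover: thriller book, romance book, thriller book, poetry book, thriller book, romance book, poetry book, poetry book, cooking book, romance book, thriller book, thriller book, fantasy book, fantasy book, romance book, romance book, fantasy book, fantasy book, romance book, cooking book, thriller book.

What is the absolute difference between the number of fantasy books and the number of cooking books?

2

fantasy books: 6. cooking books: 4.
|6 − 4| = 6 − 4 = 2.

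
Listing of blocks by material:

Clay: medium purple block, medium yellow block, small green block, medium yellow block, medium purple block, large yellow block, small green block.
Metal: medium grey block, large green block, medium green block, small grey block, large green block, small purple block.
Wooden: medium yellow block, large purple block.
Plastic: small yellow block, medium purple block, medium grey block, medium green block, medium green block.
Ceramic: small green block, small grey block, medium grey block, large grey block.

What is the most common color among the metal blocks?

Counts by color (restricted to metal blocks): green 3, grey 2, purple 1.
The maximum is 3, held uniquely by green.

green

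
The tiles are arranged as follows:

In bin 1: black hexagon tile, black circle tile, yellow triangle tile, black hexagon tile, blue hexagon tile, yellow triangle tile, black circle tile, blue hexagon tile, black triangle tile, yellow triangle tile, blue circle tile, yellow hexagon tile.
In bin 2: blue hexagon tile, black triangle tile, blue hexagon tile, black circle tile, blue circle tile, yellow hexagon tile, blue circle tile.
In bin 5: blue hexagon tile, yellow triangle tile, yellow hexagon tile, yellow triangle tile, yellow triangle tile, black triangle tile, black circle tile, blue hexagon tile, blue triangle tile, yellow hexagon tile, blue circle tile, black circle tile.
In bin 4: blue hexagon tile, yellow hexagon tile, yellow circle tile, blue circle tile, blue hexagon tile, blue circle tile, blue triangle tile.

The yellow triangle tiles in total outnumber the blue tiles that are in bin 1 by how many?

3

yellow triangle tiles: 6.
blue tiles in bin 1: 3.
6 − 3 = 3.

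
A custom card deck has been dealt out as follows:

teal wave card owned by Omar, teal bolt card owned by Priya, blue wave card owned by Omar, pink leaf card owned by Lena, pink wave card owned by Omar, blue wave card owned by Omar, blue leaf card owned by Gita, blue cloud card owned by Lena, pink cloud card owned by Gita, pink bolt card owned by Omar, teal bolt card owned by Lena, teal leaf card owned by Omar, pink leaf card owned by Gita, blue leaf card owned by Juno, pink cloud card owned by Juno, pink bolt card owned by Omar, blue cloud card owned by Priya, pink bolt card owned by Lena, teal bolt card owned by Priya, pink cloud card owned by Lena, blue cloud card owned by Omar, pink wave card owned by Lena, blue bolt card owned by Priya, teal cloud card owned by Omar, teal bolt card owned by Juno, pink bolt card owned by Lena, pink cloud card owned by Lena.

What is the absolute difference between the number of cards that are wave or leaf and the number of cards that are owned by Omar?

1

cards that are wave or leaf: 10. cards owned by Omar: 9.
|10 − 9| = 10 − 9 = 1.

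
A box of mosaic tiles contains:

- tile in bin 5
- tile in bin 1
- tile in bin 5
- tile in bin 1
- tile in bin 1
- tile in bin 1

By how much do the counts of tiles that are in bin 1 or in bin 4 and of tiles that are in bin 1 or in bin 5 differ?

tiles in bin 1 or in bin 4: 4. tiles in bin 1 or in bin 5: 6.
|4 − 6| = 6 − 4 = 2.

2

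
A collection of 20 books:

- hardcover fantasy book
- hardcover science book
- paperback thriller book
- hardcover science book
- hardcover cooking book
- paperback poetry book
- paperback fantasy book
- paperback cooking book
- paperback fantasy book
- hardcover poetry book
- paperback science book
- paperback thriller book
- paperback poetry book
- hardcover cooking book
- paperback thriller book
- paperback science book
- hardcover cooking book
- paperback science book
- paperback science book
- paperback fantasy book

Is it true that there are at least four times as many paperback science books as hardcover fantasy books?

There are 4 paperback science books.
There is 1 hardcover fantasy book.
The claim requires 4 ≥ 4 × 1 = 4, which holds.

True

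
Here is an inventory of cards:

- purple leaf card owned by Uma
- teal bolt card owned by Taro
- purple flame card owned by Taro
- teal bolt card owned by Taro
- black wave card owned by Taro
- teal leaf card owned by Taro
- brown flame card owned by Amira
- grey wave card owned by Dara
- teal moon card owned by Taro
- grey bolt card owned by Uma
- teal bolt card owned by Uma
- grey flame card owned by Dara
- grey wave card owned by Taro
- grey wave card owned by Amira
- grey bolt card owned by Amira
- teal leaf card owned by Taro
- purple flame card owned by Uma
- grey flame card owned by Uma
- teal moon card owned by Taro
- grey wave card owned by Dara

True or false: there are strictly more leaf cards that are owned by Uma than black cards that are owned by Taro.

False

leaf cards owned by Uma: 1.
black cards owned by Taro: 1.
The claim requires 1 > 1, which does not hold.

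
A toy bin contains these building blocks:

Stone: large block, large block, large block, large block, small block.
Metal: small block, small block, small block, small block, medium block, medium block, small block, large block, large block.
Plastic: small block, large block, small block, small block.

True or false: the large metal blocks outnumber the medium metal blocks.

There are 2 large metal blocks.
There are 2 medium metal blocks.
The claim requires 2 > 2, which does not hold.

False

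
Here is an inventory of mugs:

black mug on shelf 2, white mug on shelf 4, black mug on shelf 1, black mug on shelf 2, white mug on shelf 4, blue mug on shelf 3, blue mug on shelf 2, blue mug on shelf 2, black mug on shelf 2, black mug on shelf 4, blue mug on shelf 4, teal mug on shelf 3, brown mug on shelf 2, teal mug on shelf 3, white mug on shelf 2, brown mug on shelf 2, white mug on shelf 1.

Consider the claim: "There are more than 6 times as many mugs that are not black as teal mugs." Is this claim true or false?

mugs that are not black: 12.
teal mugs: 2.
The claim requires 12 > 6 × 2 = 12, which does not hold.

False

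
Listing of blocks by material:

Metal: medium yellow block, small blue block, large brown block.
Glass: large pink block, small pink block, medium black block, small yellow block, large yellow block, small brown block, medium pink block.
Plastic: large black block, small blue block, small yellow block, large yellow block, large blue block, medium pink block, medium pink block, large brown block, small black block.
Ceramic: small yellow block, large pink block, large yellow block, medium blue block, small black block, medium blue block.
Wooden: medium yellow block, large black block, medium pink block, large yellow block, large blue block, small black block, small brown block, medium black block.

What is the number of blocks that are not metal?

30

Total blocks: 33; with the excluded value: 3; remaining 33 − 3 = 30.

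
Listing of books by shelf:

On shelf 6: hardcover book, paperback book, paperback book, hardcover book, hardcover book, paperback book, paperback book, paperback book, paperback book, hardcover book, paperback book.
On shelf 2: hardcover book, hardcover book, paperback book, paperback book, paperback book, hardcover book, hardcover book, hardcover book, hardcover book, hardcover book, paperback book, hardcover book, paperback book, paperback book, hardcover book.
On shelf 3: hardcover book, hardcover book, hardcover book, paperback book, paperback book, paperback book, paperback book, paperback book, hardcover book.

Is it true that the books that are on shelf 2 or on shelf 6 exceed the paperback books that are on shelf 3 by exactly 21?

|books on shelf 2 or on shelf 6| = 26.
|paperback books on shelf 3| = 5.
The claim requires 26 − 5 (= 21) to equal 21, which holds.

True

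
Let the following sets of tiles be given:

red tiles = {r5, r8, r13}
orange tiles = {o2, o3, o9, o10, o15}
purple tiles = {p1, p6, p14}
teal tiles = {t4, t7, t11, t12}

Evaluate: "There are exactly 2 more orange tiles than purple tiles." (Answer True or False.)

True

There are 5 orange tiles.
There are 3 purple tiles.
The claim requires 5 − 3 (= 2) to equal 2, which holds.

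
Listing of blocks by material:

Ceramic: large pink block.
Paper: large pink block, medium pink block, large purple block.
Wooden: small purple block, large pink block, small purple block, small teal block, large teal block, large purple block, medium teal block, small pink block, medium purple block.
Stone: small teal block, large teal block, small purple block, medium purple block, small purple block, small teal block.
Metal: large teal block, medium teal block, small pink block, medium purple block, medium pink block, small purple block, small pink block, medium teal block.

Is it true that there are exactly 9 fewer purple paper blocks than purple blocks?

True

purple paper blocks: 1.
purple blocks: 10.
The claim requires 10 − 1 (= 9) to equal 9, which holds.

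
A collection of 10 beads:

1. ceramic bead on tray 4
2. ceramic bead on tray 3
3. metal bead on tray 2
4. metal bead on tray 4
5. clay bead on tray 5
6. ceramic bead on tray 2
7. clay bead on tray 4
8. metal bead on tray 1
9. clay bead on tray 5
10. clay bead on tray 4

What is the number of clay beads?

4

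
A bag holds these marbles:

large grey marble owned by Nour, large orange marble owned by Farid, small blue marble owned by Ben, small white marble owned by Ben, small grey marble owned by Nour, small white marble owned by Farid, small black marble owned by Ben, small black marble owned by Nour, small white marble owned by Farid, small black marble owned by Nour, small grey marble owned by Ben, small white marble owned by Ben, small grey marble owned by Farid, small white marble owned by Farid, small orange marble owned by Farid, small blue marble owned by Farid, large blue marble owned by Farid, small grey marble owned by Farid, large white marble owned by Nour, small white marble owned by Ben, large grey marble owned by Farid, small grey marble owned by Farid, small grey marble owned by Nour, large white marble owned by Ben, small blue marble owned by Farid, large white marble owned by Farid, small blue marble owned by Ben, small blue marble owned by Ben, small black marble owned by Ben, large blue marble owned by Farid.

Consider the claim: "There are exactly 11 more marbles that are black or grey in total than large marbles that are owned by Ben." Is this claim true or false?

marbles that are black or grey: 12.
large marbles owned by Ben: 1.
The claim requires 12 − 1 (= 11) to equal 11, which holds.

True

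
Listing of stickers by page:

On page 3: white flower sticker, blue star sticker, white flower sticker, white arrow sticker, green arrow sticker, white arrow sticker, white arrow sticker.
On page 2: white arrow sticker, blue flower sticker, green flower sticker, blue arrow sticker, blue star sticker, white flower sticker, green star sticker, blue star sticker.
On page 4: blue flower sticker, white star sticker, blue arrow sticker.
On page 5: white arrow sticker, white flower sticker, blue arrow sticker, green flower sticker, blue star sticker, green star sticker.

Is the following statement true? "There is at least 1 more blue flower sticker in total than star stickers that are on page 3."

There are 2 blue flower stickers.
There is 1 star sticker on page 3.
The claim requires 2 − 1 = 1 ≥ 1, which holds.

True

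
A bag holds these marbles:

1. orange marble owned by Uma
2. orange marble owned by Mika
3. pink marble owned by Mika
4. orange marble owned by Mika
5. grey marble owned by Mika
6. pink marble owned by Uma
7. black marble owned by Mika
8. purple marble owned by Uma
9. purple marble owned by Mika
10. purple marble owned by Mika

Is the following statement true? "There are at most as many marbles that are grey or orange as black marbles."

|marbles that are grey or orange| = 4.
|black marbles| = 1.
The claim requires 4 ≤ 1, which does not hold.

False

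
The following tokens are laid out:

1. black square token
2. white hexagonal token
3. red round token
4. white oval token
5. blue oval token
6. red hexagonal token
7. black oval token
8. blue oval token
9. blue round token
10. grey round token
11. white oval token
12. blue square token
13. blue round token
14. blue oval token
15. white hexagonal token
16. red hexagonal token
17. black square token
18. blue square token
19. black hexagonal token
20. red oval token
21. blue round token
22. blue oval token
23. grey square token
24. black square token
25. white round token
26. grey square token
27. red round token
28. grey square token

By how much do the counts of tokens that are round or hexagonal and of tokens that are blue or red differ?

2

tokens that are round or hexagonal: 12. tokens that are blue or red: 14.
|12 − 14| = 14 − 12 = 2.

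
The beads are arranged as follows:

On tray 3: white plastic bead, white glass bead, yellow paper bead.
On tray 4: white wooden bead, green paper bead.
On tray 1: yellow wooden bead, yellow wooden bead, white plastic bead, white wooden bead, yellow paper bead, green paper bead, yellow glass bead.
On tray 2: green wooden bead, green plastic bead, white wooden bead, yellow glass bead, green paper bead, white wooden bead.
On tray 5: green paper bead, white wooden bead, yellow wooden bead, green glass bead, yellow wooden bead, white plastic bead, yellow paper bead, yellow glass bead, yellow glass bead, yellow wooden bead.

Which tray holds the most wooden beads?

Counts by tray (restricted to wooden beads): tray 5→4, tray 1→3, tray 2→3, tray 4→1, tray 3→0.
The maximum is 4, held uniquely by tray 5.

tray 5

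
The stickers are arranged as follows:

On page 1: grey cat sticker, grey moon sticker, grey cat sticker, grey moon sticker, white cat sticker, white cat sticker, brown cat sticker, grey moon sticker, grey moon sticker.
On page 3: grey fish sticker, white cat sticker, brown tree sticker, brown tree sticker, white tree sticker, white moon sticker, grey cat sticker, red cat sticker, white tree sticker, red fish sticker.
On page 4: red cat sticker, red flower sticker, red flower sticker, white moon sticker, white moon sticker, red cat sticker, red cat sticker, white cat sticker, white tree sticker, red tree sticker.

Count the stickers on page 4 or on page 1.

19

on page 1: 9; on page 4: 10; together 9 + 10 = 19.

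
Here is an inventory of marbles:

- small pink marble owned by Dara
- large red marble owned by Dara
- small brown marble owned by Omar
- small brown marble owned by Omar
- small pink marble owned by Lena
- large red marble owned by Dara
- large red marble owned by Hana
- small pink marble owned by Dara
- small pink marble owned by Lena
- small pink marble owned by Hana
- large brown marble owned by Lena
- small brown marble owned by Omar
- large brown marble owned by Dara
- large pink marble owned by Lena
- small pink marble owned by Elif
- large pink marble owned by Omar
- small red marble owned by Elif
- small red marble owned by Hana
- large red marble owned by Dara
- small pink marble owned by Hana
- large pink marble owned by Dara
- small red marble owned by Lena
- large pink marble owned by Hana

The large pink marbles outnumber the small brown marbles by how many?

1

large pink marbles: 4.
small brown marbles: 3.
4 − 3 = 1.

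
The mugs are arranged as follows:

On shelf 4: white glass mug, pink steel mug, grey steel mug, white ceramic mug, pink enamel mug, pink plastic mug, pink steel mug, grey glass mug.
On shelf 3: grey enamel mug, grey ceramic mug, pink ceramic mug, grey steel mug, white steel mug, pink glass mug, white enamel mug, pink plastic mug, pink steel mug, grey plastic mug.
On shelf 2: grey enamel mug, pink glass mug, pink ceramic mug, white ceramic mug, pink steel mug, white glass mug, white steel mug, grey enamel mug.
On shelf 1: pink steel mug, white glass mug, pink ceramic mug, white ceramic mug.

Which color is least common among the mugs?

Counts by color: pink 13, white 9, grey 8.
The minimum is 8, held uniquely by grey.

grey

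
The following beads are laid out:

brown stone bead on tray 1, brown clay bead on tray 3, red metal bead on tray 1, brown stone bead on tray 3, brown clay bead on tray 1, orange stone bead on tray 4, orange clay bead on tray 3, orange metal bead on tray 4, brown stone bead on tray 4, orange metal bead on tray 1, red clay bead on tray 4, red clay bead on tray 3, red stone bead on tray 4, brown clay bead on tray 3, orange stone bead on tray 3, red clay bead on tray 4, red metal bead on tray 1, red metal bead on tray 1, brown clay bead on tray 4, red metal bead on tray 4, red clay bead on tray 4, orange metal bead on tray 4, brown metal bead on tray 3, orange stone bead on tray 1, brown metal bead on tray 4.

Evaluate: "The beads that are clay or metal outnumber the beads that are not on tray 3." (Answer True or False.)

False

There are 18 beads that are clay or metal.
There are 18 beads that are not on tray 3.
The claim requires 18 > 18, which does not hold.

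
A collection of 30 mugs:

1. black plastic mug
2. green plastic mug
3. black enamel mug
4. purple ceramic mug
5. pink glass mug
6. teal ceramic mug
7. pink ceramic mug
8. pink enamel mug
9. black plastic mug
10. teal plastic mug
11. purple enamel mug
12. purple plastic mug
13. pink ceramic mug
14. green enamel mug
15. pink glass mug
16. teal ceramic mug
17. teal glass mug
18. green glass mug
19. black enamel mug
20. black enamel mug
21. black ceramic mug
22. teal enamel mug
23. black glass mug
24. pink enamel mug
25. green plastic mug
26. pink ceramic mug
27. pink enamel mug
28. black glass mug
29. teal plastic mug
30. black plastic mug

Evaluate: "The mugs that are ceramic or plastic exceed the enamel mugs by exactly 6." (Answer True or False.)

True

There are 15 mugs that are ceramic or plastic.
There are 9 enamel mugs.
The claim requires 15 − 9 (= 6) to equal 6, which holds.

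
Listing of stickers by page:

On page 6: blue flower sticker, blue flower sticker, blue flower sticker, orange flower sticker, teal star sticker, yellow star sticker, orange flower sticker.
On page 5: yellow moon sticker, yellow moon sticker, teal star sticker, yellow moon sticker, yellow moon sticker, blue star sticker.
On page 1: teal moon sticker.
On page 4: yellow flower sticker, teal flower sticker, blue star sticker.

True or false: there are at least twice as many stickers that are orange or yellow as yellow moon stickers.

|stickers that are orange or yellow| = 8.
|yellow moon stickers| = 4.
The claim requires 8 ≥ 2 × 4 = 8, which holds.

True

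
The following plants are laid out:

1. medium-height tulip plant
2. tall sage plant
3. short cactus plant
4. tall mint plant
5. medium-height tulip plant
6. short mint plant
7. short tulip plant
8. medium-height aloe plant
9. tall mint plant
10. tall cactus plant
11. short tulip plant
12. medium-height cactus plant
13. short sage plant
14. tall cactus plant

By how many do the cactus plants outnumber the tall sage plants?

cactus plants: 4.
tall sage plants: 1.
4 − 1 = 3.

3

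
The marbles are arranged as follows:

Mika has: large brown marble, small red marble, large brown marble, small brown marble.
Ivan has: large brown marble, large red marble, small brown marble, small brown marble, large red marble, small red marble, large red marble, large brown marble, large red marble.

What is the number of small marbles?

5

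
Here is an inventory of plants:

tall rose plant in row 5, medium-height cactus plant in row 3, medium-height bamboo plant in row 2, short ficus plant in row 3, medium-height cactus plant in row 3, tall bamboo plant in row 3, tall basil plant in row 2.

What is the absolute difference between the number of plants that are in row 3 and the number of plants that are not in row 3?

1

plants in row 3: 4. plants that are not in row 3: 3.
|4 − 3| = 4 − 3 = 1.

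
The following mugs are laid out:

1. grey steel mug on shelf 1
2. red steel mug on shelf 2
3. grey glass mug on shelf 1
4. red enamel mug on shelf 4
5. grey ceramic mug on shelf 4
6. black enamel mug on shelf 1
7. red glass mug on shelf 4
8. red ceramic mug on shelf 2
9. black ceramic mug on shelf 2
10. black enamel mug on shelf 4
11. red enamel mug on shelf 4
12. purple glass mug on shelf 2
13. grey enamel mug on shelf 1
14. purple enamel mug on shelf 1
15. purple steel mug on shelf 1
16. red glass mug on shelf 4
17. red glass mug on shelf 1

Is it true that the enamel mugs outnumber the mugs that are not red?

|enamel mugs| = 6.
|mugs that are not red| = 10.
The claim requires 6 > 10, which does not hold.

False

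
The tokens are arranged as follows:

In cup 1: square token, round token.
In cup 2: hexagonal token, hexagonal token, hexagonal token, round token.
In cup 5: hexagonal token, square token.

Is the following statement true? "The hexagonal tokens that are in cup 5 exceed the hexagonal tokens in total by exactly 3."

There is 1 hexagonal token in cup 5.
There are 4 hexagonal tokens.
The claim requires 1 − 4 (= -3) to equal 3, which does not hold.

False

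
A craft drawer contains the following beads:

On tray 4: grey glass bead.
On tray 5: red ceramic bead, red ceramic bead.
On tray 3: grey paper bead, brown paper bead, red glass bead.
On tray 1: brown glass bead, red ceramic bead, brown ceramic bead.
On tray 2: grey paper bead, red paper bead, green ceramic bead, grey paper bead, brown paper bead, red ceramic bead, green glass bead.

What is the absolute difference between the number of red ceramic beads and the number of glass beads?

0

red ceramic beads: 4. glass beads: 4.
|4 − 4| = 4 − 4 = 0.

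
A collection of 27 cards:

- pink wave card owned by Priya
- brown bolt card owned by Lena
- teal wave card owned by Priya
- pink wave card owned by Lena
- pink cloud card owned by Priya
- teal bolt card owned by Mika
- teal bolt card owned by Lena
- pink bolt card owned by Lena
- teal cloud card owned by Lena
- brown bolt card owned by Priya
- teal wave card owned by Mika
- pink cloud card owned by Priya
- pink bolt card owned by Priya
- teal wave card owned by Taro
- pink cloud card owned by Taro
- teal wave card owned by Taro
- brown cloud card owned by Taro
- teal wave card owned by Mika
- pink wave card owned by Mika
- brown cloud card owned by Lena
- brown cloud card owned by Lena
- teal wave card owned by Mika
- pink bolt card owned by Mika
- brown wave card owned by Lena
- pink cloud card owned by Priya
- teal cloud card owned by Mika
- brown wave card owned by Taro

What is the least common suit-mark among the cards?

bolt

Counts by suit-mark: wave 11, cloud 9, bolt 7.
The minimum is 7, held uniquely by bolt.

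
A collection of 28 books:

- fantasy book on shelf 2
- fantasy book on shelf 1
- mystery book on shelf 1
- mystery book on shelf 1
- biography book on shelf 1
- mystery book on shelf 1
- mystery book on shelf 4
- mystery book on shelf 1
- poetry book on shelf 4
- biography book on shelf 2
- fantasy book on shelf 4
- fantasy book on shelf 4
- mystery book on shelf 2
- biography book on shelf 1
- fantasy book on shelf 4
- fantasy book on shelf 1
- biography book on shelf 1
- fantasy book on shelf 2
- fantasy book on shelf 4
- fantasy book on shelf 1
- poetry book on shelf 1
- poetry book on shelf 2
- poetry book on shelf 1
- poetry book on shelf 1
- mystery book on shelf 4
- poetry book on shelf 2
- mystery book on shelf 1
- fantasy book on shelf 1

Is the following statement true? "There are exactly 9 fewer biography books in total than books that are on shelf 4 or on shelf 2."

|biography books| = 4.
|books on shelf 4 or on shelf 2| = 13.
The claim requires 13 − 4 (= 9) to equal 9, which holds.

True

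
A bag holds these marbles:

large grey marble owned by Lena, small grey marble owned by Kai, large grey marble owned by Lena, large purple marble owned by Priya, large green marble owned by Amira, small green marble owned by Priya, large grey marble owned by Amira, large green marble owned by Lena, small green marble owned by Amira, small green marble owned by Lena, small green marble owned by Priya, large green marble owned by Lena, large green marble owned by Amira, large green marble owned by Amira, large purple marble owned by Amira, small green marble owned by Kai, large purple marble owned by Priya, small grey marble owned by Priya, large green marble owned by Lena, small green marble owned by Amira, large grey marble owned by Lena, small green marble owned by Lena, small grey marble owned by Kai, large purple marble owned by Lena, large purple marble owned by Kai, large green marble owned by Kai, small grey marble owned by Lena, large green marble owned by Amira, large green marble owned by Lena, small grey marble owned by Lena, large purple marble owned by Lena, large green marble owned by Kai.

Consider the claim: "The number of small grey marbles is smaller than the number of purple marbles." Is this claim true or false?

small grey marbles: 5.
purple marbles: 6.
The claim requires 5 < 6, which holds.

True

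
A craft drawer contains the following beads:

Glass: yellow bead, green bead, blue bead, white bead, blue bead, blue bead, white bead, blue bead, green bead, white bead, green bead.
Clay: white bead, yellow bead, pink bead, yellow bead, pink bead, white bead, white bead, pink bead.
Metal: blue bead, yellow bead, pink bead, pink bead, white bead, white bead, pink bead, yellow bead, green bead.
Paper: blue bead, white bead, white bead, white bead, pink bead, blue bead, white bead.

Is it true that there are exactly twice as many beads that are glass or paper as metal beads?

beads that are glass or paper: 18.
metal beads: 9.
The claim requires 18 = 2 × 9 = 18, which holds.

True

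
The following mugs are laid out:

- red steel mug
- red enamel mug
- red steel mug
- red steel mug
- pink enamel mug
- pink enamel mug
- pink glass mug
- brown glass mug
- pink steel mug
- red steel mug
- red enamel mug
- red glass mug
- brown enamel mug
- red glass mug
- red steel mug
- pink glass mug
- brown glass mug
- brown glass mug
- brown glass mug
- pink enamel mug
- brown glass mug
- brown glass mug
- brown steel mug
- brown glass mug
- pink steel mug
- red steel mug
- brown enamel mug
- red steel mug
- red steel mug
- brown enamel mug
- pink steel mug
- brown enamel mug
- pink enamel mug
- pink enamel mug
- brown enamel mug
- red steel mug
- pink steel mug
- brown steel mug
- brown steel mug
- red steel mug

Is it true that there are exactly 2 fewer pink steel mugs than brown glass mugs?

False

There are 4 pink steel mugs.
There are 7 brown glass mugs.
The claim requires 7 − 4 (= 3) to equal 2, which does not hold.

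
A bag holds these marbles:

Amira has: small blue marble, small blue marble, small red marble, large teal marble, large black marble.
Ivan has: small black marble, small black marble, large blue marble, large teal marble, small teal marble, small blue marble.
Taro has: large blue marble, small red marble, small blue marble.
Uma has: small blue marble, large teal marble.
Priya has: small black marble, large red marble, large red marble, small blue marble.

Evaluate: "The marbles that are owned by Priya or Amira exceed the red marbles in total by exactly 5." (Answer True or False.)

marbles owned by Priya or Amira: 9.
red marbles: 4.
The claim requires 9 − 4 (= 5) to equal 5, which holds.

True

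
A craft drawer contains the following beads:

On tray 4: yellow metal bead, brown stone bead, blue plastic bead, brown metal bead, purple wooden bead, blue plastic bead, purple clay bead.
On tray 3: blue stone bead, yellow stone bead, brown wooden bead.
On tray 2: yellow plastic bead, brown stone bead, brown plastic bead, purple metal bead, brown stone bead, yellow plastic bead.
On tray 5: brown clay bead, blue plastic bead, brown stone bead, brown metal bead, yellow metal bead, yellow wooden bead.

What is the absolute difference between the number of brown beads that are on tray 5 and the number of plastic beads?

3

brown beads on tray 5: 3. plastic beads: 6.
|3 − 6| = 6 − 3 = 3.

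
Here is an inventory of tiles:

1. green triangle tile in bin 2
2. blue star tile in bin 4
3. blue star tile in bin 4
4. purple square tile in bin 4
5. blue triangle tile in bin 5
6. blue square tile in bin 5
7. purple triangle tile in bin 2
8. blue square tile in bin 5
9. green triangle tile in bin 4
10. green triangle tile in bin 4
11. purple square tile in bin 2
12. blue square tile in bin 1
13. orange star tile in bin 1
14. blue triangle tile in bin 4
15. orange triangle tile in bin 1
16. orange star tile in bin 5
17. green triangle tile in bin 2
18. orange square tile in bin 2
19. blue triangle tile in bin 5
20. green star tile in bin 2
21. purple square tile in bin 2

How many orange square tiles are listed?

1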